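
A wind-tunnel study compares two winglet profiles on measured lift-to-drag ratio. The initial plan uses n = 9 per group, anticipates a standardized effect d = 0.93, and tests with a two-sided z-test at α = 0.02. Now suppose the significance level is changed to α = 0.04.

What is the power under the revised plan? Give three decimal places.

Power ≈ 0.468

δ = d·√(n/2) = 0.93 × √(9/2) = 1.9728 (unchanged). New critical value: z_{0.02} = 2.054.
Revised power = Φ(δ − 2.054) + Φ(−δ − 2.054) = Φ(-0.081) + Φ(-4.027) = 0.4678 + 0.0000 = 0.4678.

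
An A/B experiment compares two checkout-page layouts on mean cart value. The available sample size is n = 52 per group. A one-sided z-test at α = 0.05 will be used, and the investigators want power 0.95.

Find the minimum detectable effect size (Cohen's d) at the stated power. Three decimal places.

Need Φ(δ − 1.645) = 0.95, so δ = 1.645 + 1.645 = 3.290.
δ = d·√(n/2) ⇒ d = δ/√(n/2) = 3.290/√(52/2) = 0.6452.

d ≈ 0.645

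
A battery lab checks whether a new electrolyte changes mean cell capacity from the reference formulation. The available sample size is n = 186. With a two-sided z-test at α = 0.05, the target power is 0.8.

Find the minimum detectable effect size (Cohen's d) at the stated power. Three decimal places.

Need Φ(δ − 1.960) = 0.8, so δ = 1.960 + 0.842 = 2.802.
(The second rejection-region term Φ(−δ − z_{α/2}) is negligible and dropped.)
δ = d·√n ⇒ d = δ/√n = 2.802/√186 = 0.2054.

d ≈ 0.205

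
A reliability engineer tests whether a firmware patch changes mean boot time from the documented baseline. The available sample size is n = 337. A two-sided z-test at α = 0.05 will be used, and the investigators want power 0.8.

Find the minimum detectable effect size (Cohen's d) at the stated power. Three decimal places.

d ≈ 0.153

Required noncentrality: δ = z_{0.025} + z_{0.20} = 1.960 + 0.842 = 2.802.
(The second rejection-region term Φ(−δ − z_{α/2}) is negligible and dropped.)
δ = d·√n ⇒ d = δ/√n = 2.802/√337 = 0.1526.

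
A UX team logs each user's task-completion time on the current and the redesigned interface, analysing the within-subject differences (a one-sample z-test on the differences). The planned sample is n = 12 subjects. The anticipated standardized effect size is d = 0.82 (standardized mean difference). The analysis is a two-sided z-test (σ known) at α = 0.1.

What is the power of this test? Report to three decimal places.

Noncentrality parameter: δ = d·√n = 0.82 × √12 = 2.8406
Two-sided α = 0.1 → critical value z_{0.05} = 1.645.
Power = Φ(δ − 1.645) + Φ(−δ − 1.645) = Φ(1.196) + Φ(-4.485) = 0.8841 + 0.0000 = 0.8841.

Power ≈ 0.884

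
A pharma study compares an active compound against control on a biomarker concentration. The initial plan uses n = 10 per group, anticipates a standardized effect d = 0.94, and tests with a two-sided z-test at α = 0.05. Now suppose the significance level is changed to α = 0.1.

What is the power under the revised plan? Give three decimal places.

δ = d·√(n/2) = 0.94 × √(10/2) = 2.1019 (unchanged). New critical value: z_{0.05} = 1.645.
Revised power = Φ(δ − 1.645) + Φ(−δ − 1.645) = Φ(0.457) + Φ(-3.747) = 0.6762 + 0.0001 = 0.6763.

Power ≈ 0.676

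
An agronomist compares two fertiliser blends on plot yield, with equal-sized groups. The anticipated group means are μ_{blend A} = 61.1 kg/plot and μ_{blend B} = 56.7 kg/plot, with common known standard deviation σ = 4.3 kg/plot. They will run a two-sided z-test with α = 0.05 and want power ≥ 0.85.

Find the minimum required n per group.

Standardized effect: d = |μ_{blend A} − μ_{blend B}| / σ = |61.1 − 56.7| / 4.3 = 1.0233
Set Φ(δ − 1.960) = 0.85; then δ − 1.960 = Φ⁻¹(0.85) = 1.036, giving δ = 2.996.
(The Φ(−δ − z_{α/2}) term is vanishingly small for δ > 0 and is dropped in the standard sample-size formula.)
δ = d·√(n/2) ⇒ n = 2(δ/d)² = 2 × (2.996 / 1.0233)² = 17.15.
Rounding up, n = 18 per group.

n = 18 per group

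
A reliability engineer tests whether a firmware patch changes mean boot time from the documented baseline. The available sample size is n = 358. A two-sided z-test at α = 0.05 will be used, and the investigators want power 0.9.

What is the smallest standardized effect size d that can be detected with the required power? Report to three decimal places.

Required noncentrality: δ = z_{0.025} + z_{0.10} = 1.960 + 1.282 = 3.242.
(The second rejection-region term Φ(−δ − z_{α/2}) is negligible and dropped.)
δ = d·√n ⇒ d = δ/√n = 3.242/√358 = 0.1713.

d ≈ 0.171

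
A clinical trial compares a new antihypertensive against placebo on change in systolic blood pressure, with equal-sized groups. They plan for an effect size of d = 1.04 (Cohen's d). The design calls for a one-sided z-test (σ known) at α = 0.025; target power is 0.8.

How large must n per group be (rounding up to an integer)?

n = 15 per group

For power 0.8 need Φ(δ − z_{0.025}) = 0.8, so δ = z_{0.025} + z_{0.20} = 1.960 + 0.842 = 2.802.
δ = d·√(n/2) ⇒ n = 2(δ/d)² = 2 × (2.802 / 1.04)² = 14.51.
Round up to the next whole unit.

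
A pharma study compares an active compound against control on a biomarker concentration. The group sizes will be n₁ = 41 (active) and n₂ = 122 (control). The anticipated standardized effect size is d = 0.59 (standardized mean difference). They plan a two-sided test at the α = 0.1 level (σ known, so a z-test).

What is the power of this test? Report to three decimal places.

Noncentrality parameter: δ = d / √(1/n₁ + 1/n₂) = 0.59 / √(1/41 + 1/122) = 3.2684
Critical value for a two-sided test at α = 0.1: z_{α/2} = 1.645.
Power = Φ(δ − 1.645) + Φ(−δ − 1.645) = Φ(1.624) + Φ(-4.913) = 0.9478 + 0.0000 = 0.9478.

Power ≈ 0.948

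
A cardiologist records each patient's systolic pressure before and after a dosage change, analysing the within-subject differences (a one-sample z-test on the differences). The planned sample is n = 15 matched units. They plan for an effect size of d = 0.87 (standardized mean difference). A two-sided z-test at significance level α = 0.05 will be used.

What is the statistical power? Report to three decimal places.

Noncentrality parameter: λ = d·√n = 0.87 × √15 = 3.3695
Critical value for a two-sided test at α = 0.05: z_{α/2} = 1.960.
Power = Φ(λ − 1.960) + Φ(−λ − 1.960) = Φ(1.410) + Φ(-5.329) = 0.9207 + 0.0000 = 0.9207.

Power ≈ 0.921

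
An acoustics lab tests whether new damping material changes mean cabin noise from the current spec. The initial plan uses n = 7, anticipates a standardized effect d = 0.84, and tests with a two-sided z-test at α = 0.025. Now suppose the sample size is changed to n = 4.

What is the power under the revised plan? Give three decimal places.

Power ≈ 0.287

With n = 4: δ = d·√n = 0.84 × √4 = 1.6800. Critical value z_{0.0125} = 2.241.
Revised power = Φ(δ − 2.241) + Φ(−δ − 2.241) = Φ(-0.561) + Φ(-3.921) = 0.2873 + 0.0000 = 0.2873.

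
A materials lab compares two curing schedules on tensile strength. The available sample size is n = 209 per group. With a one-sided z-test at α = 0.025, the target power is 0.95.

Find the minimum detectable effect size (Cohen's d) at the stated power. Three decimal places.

d ≈ 0.353

Required noncentrality: δ = z_{0.025} + z_{0.05} = 1.960 + 1.645 = 3.605.
δ = d·√(n/2) ⇒ d = δ/√(n/2) = 3.605/√(209/2) = 0.3526.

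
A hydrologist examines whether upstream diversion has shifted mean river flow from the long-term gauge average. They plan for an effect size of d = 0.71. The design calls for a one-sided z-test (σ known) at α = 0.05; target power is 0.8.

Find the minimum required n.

For power 0.8 need Φ(δ − z_{0.05}) = 0.8, so δ = z_{0.05} + z_{0.20} = 1.645 + 0.842 = 2.486.
δ = d·√n ⇒ n = (δ/d)² = (2.486 / 0.71)² = 12.26.
Rounding up, n = 13.

n = 13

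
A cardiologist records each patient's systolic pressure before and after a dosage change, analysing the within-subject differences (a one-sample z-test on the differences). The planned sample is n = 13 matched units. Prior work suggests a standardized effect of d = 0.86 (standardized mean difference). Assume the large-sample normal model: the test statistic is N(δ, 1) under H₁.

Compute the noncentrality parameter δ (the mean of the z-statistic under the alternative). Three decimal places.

δ ≈ 3.101

The noncentrality parameter scales effect size by the design's sample-size factor: δ = d·√n = 0.86 × √13 = 3.1008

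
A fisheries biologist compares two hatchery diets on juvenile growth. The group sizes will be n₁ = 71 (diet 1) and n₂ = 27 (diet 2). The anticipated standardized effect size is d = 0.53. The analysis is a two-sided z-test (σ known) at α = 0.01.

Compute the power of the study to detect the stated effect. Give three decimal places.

Noncentrality parameter: δ = d / √(1/n₁ + 1/n₂) = 0.53 / √(1/71 + 1/27) = 2.3441
Critical value for a two-sided test at α = 0.01: z_{α/2} = 2.576.
Power = Φ(δ − 2.576) + Φ(−δ − 2.576) = Φ(-0.232) + Φ(-4.920) = 0.4084 + 0.0000 = 0.4084.

Power ≈ 0.408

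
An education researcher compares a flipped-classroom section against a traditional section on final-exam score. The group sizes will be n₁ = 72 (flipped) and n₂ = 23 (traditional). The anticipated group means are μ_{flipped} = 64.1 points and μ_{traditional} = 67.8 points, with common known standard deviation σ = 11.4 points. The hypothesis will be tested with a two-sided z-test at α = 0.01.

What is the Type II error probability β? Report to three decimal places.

β ≈ 0.889

Standardized effect: d = |μ_{flipped} − μ_{traditional}| / σ = |64.1 − 67.8| / 11.4 = 0.3246
Noncentrality parameter: δ = d / √(1/n₁ + 1/n₂) = 0.3246 / √(1/72 + 1/23) = 1.3551
Critical value for a two-sided test at α = 0.01: z_{α/2} = 2.576.
Power = Φ(δ − 2.576) + Φ(−δ − 2.576) = Φ(-1.221) + Φ(-3.931) = 0.1111 + 0.0000 = 0.1111.
Type II error: β = 1 − power = 1 − 0.1111 = 0.8889.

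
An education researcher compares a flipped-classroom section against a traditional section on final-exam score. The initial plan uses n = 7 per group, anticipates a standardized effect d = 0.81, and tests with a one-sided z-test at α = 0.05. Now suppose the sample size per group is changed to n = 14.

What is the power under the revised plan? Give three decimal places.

With n = 14 per group: δ = d·√(n/2) = 0.81 × √(14/2) = 2.1431. Critical value z_{0.05} = 1.645.
Revised power = P(Z > 1.645 − δ) = Φ(0.498) = 0.6908.

Power ≈ 0.691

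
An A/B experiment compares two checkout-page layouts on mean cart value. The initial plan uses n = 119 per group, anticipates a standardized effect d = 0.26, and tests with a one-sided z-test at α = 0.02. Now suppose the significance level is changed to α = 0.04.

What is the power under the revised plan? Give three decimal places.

Power ≈ 0.601

δ = d·√(n/2) = 0.26 × √(119/2) = 2.0055 (unchanged). New critical value: z_{0.04} = 1.751.
Revised power = P(Z > 1.751 − δ) = Φ(0.255) = 0.6006.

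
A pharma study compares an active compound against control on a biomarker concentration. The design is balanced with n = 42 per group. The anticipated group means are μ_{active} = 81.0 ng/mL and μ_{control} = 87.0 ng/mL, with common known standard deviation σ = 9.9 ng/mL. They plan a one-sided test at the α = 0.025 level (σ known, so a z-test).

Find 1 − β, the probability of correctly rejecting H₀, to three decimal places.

Power ≈ 0.793

Standardized effect: d = |μ_{active} − μ_{control}| / σ = |81.0 − 87.0| / 9.9 = 0.6061
Noncentrality parameter: δ = d·√(n/2) = 0.6061 × √(42/2) = 2.7773
Critical value for a one-sided test at α = 0.025: z_α = 1.960.
Power = Φ(δ − 1.960) = Φ(0.817) = 0.7931.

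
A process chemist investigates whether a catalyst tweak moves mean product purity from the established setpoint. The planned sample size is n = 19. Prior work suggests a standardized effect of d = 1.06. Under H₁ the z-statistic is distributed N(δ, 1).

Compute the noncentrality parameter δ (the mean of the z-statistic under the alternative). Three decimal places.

δ = d·√n = 1.06 × √19 = 4.6204

δ ≈ 4.620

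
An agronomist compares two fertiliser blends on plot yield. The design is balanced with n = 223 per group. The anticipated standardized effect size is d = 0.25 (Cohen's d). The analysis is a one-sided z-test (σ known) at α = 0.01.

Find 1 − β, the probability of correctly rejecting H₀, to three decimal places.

Noncentrality parameter: δ = d·√(n/2) = 0.25 × √(223/2) = 2.6398
Critical value for a one-sided test at α = 0.01: z_α = 2.326.
Power = P(Z > 2.326 − δ) = Φ(0.313) = 0.6230.

Power ≈ 0.623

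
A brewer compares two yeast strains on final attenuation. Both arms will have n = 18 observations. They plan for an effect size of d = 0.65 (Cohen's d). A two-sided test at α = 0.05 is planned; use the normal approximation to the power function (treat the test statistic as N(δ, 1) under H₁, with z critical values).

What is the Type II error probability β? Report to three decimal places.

β ≈ 0.504

Noncentrality parameter: δ = d·√(n/2) = 0.65 × √(18/2) = 1.9500
Critical value for a two-sided test at α = 0.05: z_{α/2} = 1.960.
Power = Φ(δ − 1.960) + Φ(−δ − 1.960) = Φ(-0.010) + Φ(-3.910) = 0.4960 + 0.0000 = 0.4961.
Type II error: β = 1 − power = 1 − 0.4961 = 0.5039.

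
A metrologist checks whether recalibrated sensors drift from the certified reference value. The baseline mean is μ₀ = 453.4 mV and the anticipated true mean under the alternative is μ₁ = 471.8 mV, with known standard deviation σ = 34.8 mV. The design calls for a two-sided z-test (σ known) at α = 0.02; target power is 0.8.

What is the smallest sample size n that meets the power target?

n = 36

Standardized effect: d = |μ₁ − μ₀| / σ = |471.8 − 453.4| / 34.8 = 0.5287
Set Φ(δ − 2.326) = 0.8; then δ − 2.326 = Φ⁻¹(0.8) = 0.842, giving δ = 3.168.
(For δ > 0 the lower-tail rejection region contributes negligibly to power, so the one-term inversion is standard.)
δ = d·√n ⇒ n = (δ/d)² = (3.168 / 0.5287)² = 35.90.
Rounding up, n = 36.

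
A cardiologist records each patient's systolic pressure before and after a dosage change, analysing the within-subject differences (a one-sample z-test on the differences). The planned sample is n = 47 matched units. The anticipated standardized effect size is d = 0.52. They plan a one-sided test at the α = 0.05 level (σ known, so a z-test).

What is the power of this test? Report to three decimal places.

Noncentrality parameter: δ = d·√n = 0.52 × √47 = 3.5649
Critical value for a one-sided test at α = 0.05: z_α = 1.645.
Power = Φ(δ − 1.645) = Φ(1.920) = 0.9726.

Power ≈ 0.973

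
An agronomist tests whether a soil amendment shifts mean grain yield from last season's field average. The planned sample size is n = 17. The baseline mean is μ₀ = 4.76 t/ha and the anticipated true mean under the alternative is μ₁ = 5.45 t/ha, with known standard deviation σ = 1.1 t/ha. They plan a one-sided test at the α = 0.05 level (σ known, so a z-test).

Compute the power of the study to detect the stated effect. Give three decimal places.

Standardized effect: d = |μ₁ − μ₀| / σ = |5.45 − 4.76| / 1.1 = 0.6273
Noncentrality parameter: δ = d·√n = 0.6273 × √17 = 2.5863
Critical value for a one-sided test at α = 0.05: z_α = 1.645.
Power = P(Z > 1.645 − δ) = Φ(0.941) = 0.8268.

Power ≈ 0.827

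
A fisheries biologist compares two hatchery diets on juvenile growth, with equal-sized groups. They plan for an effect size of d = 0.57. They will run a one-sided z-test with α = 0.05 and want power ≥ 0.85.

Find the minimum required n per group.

For power 0.85 need Φ(δ − z_{0.05}) = 0.85, so δ = z_{0.05} + z_{0.15} = 1.645 + 1.036 = 2.681.
δ = d·√(n/2) ⇒ n = 2(δ/d)² = 2 × (2.681 / 0.57)² = 44.26.
Rounding up, n = 45 per group.

n = 45 per group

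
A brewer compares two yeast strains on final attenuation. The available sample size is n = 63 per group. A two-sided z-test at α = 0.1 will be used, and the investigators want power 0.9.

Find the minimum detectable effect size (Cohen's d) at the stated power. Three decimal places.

d ≈ 0.521

Required noncentrality: δ = z_{0.05} + z_{0.10} = 1.645 + 1.282 = 2.926.
(Lower-tail contribution to power is negligible for δ > 0.)
δ = d·√(n/2) ⇒ d = δ/√(n/2) = 2.926/√(63/2) = 0.5214.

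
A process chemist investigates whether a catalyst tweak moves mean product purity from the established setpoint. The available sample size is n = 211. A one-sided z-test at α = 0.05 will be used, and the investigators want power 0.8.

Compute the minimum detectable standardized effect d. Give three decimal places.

Required noncentrality: δ = z_{0.05} + z_{0.20} = 1.645 + 0.842 = 2.486.
δ = d·√n ⇒ d = δ/√n = 2.486/√211 = 0.1712.

d ≈ 0.171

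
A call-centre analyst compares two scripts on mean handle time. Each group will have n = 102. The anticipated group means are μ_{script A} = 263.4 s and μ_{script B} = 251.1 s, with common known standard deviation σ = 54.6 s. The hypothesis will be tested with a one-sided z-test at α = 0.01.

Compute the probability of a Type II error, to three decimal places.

β ≈ 0.763

Standardized effect: d = |μ_{script A} − μ_{script B}| / σ = |263.4 − 251.1| / 54.6 = 0.2253
Noncentrality parameter: δ = d·√(n/2) = 0.2253 × √(102/2) = 1.6088
One-sided α = 0.01 → critical value z_{0.01} = 2.326.
Power = P(Z > 2.326 − δ) = Φ(-0.718) = 0.2365.
Type II error: β = 1 − power = 1 − 0.2365 = 0.7635.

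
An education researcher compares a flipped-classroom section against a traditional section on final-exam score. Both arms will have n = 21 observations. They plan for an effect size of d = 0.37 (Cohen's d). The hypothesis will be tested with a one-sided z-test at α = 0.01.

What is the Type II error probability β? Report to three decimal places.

β ≈ 0.870

Noncentrality parameter: δ = d·√(n/2) = 0.37 × √(21/2) = 1.1989
Critical value for a one-sided test at α = 0.01: z_α = 2.326.
Power = P(Z > 2.326 − δ) = Φ(-1.127) = 0.1298.
Type II error: β = 1 − power = 1 − 0.1298 = 0.8702.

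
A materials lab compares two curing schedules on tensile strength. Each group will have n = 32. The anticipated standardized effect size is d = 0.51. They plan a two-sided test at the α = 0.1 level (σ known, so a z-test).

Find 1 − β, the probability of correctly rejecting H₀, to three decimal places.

Power ≈ 0.654

Noncentrality parameter: δ = d·√(n/2) = 0.51 × √(32/2) = 2.0400
Two-sided α = 0.1 → critical value z_{0.05} = 1.645.
Power = Φ(δ − 1.645) + Φ(−δ − 1.645) = Φ(0.395) + Φ(-3.685) = 0.6536 + 0.0001 = 0.6537.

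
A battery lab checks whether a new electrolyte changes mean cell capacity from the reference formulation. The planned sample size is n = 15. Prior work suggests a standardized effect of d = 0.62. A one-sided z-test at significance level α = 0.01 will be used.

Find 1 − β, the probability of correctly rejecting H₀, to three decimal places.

Noncentrality parameter: δ = d·√n = 0.62 × √15 = 2.4012
One-sided α = 0.01 → critical value z_{0.01} = 2.326.
Power = P(Z > 2.326 − δ) = Φ(0.075) = 0.5299.

Power ≈ 0.530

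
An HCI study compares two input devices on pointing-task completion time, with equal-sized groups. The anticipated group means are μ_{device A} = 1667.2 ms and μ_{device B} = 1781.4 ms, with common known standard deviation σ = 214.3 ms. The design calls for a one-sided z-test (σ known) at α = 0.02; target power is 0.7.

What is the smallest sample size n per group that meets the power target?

n = 47 per group

Standardized effect: d = |μ_{device A} − μ_{device B}| / σ = |1667.2 − 1781.4| / 214.3 = 0.5329
For power 0.7 need Φ(δ − z_{0.02}) = 0.7, so δ = z_{0.02} + z_{0.30} = 2.054 + 0.524 = 2.578.
δ = d·√(n/2) ⇒ n = 2(δ/d)² = 2 × (2.578 / 0.5329)² = 46.81.
Round up to the next whole unit.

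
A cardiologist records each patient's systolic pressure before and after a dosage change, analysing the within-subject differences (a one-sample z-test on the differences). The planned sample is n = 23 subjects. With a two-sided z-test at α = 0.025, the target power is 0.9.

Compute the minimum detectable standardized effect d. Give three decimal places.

Need Φ(δ − 2.241) = 0.9, so δ = 2.241 + 1.282 = 3.523.
(Lower-tail contribution to power is negligible for δ > 0.)
δ = d·√n ⇒ d = δ/√n = 3.523/√23 = 0.7346.

d ≈ 0.735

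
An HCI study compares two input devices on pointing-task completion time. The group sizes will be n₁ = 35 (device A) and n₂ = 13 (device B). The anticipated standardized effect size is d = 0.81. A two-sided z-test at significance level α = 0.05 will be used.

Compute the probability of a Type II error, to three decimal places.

β ≈ 0.297

Noncentrality parameter: δ = d / √(1/n₁ + 1/n₂) = 0.81 / √(1/35 + 1/13) = 2.4938
Two-sided α = 0.05 → critical value z_{0.025} = 1.960.
Power = Φ(δ − 1.960) + Φ(−δ − 1.960) = Φ(0.534) + Φ(-4.454) = 0.7033 + 0.0000 = 0.7033.
Type II error: β = 1 − power = 1 − 0.7033 = 0.2967.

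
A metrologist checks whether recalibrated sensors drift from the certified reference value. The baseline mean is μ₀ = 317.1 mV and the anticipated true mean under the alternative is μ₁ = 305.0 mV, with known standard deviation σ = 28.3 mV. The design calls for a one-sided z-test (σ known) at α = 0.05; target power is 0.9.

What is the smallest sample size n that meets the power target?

n = 47

Standardized effect: d = |μ₁ − μ₀| / σ = |305.0 − 317.1| / 28.3 = 0.4276
For power 0.9 need Φ(δ − z_{0.05}) = 0.9, so δ = z_{0.05} + z_{0.10} = 1.645 + 1.282 = 2.926.
δ = d·√n ⇒ n = (δ/d)² = (2.926 / 0.4276)² = 46.85.
Rounding up, n = 47.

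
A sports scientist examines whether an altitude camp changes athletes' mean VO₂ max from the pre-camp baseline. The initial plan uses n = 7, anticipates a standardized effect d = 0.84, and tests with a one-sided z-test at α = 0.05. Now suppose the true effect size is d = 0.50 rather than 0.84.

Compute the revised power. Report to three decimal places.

Power ≈ 0.374

With d = 0.50: δ = d·√n = 0.50 × √7 = 1.3229. Critical value z_{0.05} = 1.645.
Revised power = P(Z > 1.645 − δ) = Φ(-0.322) = 0.3737.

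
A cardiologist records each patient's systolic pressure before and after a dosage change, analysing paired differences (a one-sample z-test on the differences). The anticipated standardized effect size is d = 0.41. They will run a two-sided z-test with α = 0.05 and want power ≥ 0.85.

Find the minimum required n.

n = 54

For power 0.85 need Φ(δ − z_{0.025}) = 0.85, so δ = z_{0.025} + z_{0.15} = 1.960 + 1.036 = 2.996.
(The Φ(−δ − z_{α/2}) term is vanishingly small for δ > 0 and is dropped in the standard sample-size formula.)
δ = d·√n ⇒ n = (δ/d)² = (2.996 / 0.41)² = 53.41.
Round up to the next whole unit.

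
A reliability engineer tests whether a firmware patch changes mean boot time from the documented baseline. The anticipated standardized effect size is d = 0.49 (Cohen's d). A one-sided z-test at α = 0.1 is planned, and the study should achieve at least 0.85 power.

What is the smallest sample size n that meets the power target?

n = 23

Set Φ(δ − 1.282) = 0.85; then δ − 1.282 = Φ⁻¹(0.85) = 1.036, giving δ = 2.318.
δ = d·√n ⇒ n = (δ/d)² = (2.318 / 0.49)² = 22.38.
Rounding up, n = 23.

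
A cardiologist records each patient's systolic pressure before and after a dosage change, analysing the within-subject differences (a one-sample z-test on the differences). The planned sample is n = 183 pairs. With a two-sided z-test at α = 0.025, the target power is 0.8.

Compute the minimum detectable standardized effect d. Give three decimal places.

d ≈ 0.228

Need Φ(δ − 2.241) = 0.8, so δ = 2.241 + 0.842 = 3.083.
(The second rejection-region term Φ(−δ − z_{α/2}) is negligible and dropped.)
δ = d·√n ⇒ d = δ/√n = 3.083/√183 = 0.2279.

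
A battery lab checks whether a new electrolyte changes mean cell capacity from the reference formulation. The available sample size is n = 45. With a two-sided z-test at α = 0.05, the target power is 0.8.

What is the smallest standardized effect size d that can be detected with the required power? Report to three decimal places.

Required noncentrality: δ = z_{0.025} + z_{0.20} = 1.960 + 0.842 = 2.802.
(The second rejection-region term Φ(−δ − z_{α/2}) is negligible and dropped.)
δ = d·√n ⇒ d = δ/√n = 2.802/√45 = 0.4176.

d ≈ 0.418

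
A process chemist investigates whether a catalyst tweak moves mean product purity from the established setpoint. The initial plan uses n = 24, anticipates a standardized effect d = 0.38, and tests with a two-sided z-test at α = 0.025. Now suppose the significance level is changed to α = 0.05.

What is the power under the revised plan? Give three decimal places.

δ = d·√n = 0.38 × √24 = 1.8616 (unchanged). New critical value: z_{0.025} = 1.960.
Revised power = Φ(δ − 1.960) + Φ(−δ − 1.960) = Φ(-0.098) + Φ(-3.822) = 0.4608 + 0.0001 = 0.4609.

Power ≈ 0.461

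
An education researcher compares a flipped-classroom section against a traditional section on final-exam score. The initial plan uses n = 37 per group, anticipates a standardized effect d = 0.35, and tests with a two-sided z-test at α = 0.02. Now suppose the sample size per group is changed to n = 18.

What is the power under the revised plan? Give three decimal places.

Power ≈ 0.101

With n = 18 per group: δ = d·√(n/2) = 0.35 × √(18/2) = 1.0500. Critical value z_{0.01} = 2.326.
Revised power = Φ(δ − 2.326) + Φ(−δ − 2.326) = Φ(-1.276) + Φ(-3.376) = 0.1009 + 0.0004 = 0.1013.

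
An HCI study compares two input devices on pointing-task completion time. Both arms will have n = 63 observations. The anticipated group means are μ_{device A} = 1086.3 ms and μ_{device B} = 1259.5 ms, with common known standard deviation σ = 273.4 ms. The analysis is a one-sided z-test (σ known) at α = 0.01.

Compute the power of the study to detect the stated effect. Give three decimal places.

Power ≈ 0.890

Standardized effect: d = |μ_{device A} − μ_{device B}| / σ = |1086.3 − 1259.5| / 273.4 = 0.6335
Noncentrality parameter: δ = d·√(n/2) = 0.6335 × √(63/2) = 3.5555
One-sided α = 0.01 → critical value z_{0.01} = 2.326.
Power = P(Z > 2.326 − δ) = Φ(1.229) = 0.8905.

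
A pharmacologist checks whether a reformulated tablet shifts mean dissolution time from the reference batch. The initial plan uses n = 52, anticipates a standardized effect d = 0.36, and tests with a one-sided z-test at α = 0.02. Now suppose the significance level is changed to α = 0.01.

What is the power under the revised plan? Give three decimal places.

δ = d·√n = 0.36 × √52 = 2.5960 (unchanged). New critical value: z_{0.01} = 2.326.
Revised power = Φ(δ − 2.326) = Φ(0.270) = 0.6063.

Power ≈ 0.606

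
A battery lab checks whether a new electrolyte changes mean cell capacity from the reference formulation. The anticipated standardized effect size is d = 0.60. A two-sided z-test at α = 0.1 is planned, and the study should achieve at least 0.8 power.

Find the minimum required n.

For power 0.8 need Φ(δ − z_{0.05}) = 0.8, so δ = z_{0.05} + z_{0.20} = 1.645 + 0.842 = 2.486.
(For δ > 0 the lower-tail rejection region contributes negligibly to power, so the one-term inversion is standard.)
δ = d·√n ⇒ n = (δ/d)² = (2.486 / 0.60)² = 17.17.
Round up to the next whole unit.

n = 18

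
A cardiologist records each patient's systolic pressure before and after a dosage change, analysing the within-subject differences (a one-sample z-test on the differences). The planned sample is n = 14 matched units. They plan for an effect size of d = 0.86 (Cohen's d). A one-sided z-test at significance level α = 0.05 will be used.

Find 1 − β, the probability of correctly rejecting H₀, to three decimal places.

Noncentrality parameter: λ = d·√n = 0.86 × √14 = 3.2178
One-sided α = 0.05 → critical value z_{0.05} = 1.645.
Power = Φ(λ − 1.645) = Φ(1.573) = 0.9421.

Power ≈ 0.942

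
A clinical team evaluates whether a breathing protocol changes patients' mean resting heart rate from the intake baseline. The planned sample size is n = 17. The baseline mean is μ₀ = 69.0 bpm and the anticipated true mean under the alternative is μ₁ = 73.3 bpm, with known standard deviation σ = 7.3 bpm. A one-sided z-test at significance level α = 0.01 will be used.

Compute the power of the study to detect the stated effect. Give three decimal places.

Power ≈ 0.541

Standardized effect: d = |μ₁ − μ₀| / σ = |73.3 − 69.0| / 7.3 = 0.5890
Noncentrality parameter: λ = d·√n = 0.5890 × √17 = 2.4287
One-sided α = 0.01 → critical value z_{0.01} = 2.326.
Power = Φ(λ − 2.326) = Φ(0.102) = 0.5408.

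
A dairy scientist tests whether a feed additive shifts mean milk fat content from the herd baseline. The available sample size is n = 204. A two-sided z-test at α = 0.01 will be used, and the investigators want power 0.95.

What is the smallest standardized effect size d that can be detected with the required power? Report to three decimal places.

Required noncentrality: δ = z_{0.005} + z_{0.05} = 2.576 + 1.645 = 4.221.
(Lower-tail contribution to power is negligible for δ > 0.)
δ = d·√n ⇒ d = δ/√n = 4.221/√204 = 0.2955.

d ≈ 0.296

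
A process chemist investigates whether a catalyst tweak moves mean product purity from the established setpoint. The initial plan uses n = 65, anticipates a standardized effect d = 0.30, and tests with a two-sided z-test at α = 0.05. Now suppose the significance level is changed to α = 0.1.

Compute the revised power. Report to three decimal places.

Power ≈ 0.781

δ = d·√n = 0.30 × √65 = 2.4187 (unchanged). New critical value: z_{0.05} = 1.645.
Revised power = Φ(δ − 1.645) + Φ(−δ − 1.645) = Φ(0.774) + Φ(-4.064) = 0.7805 + 0.0000 = 0.7805.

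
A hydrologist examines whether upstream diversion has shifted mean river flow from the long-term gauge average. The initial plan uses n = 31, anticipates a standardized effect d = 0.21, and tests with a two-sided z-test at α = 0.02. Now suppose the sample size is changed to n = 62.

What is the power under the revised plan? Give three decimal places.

With n = 62: δ = d·√n = 0.21 × √62 = 1.6535. Critical value z_{0.01} = 2.326.
Revised power = Φ(δ − 2.326) + Φ(−δ − 2.326) = Φ(-0.673) + Φ(-3.980) = 0.2505 + 0.0000 = 0.2506.

Power ≈ 0.251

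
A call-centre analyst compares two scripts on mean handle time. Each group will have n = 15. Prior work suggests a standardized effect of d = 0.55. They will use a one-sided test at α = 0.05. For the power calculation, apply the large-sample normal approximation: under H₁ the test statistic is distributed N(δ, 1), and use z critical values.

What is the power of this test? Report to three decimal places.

Noncentrality parameter: δ = d·√(n/2) = 0.55 × √(15/2) = 1.5062
One-sided α = 0.05 → critical value z_{0.05} = 1.645.
Power = Φ(δ − 1.645) = Φ(-0.139) = 0.4449.

Power ≈ 0.445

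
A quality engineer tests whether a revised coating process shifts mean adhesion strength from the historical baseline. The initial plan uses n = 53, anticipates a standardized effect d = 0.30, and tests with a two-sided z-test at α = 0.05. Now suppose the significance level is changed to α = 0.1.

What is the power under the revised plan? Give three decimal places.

Power ≈ 0.705

δ = d·√n = 0.30 × √53 = 2.1840 (unchanged). New critical value: z_{0.05} = 1.645.
Revised power = Φ(δ − 1.645) + Φ(−δ − 1.645) = Φ(0.539) + Φ(-3.829) = 0.7051 + 0.0001 = 0.7052.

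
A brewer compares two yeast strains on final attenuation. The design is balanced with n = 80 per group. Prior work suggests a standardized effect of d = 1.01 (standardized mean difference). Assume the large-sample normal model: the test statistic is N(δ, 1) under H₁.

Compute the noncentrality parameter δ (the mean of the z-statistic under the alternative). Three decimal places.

δ ≈ 6.388

δ = d·√(n/2) = 1.01 × √(80/2) = 6.3878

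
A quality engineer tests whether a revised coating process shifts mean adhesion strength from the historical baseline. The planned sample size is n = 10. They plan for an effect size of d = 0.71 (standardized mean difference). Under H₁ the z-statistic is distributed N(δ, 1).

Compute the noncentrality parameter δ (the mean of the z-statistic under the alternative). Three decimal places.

δ = d·√n = 0.71 × √10 = 2.2452

δ ≈ 2.245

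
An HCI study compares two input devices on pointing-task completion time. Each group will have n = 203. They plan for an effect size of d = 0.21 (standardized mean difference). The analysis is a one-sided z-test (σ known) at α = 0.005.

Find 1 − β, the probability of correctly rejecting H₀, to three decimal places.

Noncentrality parameter: δ = d·√(n/2) = 0.21 × √(203/2) = 2.1157
Critical value for a one-sided test at α = 0.005: z_α = 2.576.
Power = Φ(δ − 2.576) = Φ(-0.460) = 0.3227.

Power ≈ 0.323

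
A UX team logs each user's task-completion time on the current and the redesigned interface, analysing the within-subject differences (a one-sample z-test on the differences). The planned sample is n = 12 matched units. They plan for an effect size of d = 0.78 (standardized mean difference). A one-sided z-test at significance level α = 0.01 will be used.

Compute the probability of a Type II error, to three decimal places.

Noncentrality parameter: δ = d·√n = 0.78 × √12 = 2.7020
One-sided α = 0.01 → critical value z_{0.01} = 2.326.
Power = P(Z > 2.326 − δ) = Φ(0.376) = 0.6464.
Type II error: β = 1 − power = 1 − 0.6464 = 0.3536.

β ≈ 0.354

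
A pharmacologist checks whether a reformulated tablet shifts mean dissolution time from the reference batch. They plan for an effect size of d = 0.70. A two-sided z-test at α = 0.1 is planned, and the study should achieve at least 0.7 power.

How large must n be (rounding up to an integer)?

n = 10

For power 0.7 need Φ(δ − z_{0.05}) = 0.7, so δ = z_{0.05} + z_{0.30} = 1.645 + 0.524 = 2.169.
(For δ > 0 the lower-tail rejection region contributes negligibly to power, so the one-term inversion is standard.)
δ = d·√n ⇒ n = (δ/d)² = (2.169 / 0.70)² = 9.60.
Rounding up, n = 10.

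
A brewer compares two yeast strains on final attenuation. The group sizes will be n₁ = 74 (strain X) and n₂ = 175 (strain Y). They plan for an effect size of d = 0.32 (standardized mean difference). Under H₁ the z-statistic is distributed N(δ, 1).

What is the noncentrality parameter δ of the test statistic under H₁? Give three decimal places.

The noncentrality parameter scales effect size by the design's sample-size factor: δ = d / √(1/n₁ + 1/n₂) = 0.32 / √(1/74 + 1/175) = 2.3077

δ ≈ 2.308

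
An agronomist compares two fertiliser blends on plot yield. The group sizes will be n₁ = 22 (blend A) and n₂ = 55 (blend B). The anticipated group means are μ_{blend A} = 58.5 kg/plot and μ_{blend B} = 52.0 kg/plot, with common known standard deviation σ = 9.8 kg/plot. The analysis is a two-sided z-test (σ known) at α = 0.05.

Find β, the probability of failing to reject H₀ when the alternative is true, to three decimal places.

Standardized effect: d = |μ_{blend A} − μ_{blend B}| / σ = |58.5 − 52.0| / 9.8 = 0.6633
Noncentrality parameter: λ = d / √(1/n₁ + 1/n₂) = 0.6633 / √(1/22 + 1/55) = 2.6293
Critical value for a two-sided test at α = 0.05: z_{α/2} = 1.960.
Power = Φ(λ − 1.960) + Φ(−λ − 1.960) = Φ(0.669) + Φ(-4.589) = 0.7483 + 0.0000 = 0.7484.
Type II error: β = 1 − power = 1 − 0.7484 = 0.2516.

β ≈ 0.252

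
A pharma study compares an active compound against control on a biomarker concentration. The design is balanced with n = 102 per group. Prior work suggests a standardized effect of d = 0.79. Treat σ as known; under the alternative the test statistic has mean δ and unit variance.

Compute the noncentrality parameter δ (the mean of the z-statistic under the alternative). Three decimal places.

δ ≈ 5.642

The noncentrality parameter scales effect size by the design's sample-size factor: δ = d·√(n/2) = 0.79 × √(102/2) = 5.6417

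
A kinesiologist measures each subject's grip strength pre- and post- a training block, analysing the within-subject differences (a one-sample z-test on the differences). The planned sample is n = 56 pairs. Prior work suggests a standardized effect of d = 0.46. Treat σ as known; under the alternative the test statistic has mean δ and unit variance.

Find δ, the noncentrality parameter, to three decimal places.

The noncentrality parameter scales effect size by the design's sample-size factor: δ = d·√n = 0.46 × √56 = 3.4423

δ ≈ 3.442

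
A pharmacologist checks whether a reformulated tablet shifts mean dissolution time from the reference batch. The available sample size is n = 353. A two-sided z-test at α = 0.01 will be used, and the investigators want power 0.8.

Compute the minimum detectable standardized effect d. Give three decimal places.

Need Φ(δ − 2.576) = 0.8, so δ = 2.576 + 0.842 = 3.417.
(The second rejection-region term Φ(−δ − z_{α/2}) is negligible and dropped.)
δ = d·√n ⇒ d = δ/√n = 3.417/√353 = 0.1819.

d ≈ 0.182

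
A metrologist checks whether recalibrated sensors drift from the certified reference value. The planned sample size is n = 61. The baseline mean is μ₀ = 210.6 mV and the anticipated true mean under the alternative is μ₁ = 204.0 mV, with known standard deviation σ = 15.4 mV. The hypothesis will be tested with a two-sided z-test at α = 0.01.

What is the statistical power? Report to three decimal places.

Standardized effect: d = |μ₁ − μ₀| / σ = |204.0 − 210.6| / 15.4 = 0.4286
Noncentrality parameter: δ = d·√n = 0.4286 × √61 = 3.3472
Critical value for a two-sided test at α = 0.01: z_{α/2} = 2.576.
Power = Φ(δ − 2.576) + Φ(−δ − 2.576) = Φ(0.771) + Φ(-5.923) = 0.7798 + 0.0000 = 0.7798.

Power ≈ 0.780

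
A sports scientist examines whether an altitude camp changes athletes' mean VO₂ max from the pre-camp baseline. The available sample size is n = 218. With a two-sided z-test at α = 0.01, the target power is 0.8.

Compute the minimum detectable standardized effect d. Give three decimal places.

d ≈ 0.231

Required noncentrality: δ = z_{0.005} + z_{0.20} = 2.576 + 0.842 = 3.417.
(Lower-tail contribution to power is negligible for δ > 0.)
δ = d·√n ⇒ d = δ/√n = 3.417/√218 = 0.2315.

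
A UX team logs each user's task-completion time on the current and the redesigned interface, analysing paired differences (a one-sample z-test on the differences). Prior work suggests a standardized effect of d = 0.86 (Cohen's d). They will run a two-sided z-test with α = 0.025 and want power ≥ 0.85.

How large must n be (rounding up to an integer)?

n = 15

Set Φ(δ − 2.241) = 0.85; then δ − 2.241 = Φ⁻¹(0.85) = 1.036, giving δ = 3.278.
(For δ > 0 the lower-tail rejection region contributes negligibly to power, so the one-term inversion is standard.)
δ = d·√n ⇒ n = (δ/d)² = (3.278 / 0.86)² = 14.53.
Round up to the next whole unit.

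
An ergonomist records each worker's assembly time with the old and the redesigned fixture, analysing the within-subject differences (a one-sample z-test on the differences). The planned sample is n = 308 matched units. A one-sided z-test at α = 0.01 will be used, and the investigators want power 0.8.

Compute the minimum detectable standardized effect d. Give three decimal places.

d ≈ 0.181

Need Φ(δ − 2.326) = 0.8, so δ = 2.326 + 0.842 = 3.168.
δ = d·√n ⇒ d = δ/√n = 3.168/√308 = 0.1805.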